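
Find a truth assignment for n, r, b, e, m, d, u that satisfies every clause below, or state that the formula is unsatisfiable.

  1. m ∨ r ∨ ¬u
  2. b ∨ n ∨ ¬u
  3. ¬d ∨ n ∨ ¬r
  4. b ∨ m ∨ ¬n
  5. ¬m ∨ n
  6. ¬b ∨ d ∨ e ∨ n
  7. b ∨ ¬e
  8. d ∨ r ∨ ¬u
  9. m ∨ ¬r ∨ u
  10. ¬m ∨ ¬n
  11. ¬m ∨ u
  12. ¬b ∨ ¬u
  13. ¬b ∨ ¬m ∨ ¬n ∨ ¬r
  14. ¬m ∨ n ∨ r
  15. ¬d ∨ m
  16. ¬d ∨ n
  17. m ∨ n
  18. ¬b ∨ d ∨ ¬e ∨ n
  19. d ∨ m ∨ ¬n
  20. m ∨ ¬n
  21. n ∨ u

Case n = True:
  (¬m ∨ ¬n) forces m = False.
  Clause (m ∨ ¬n) is falsified — contradiction.
Case n = False:
  (¬m ∨ n) forces m = False.
  Clause (m ∨ n) is falsified — contradiction.
Both cases fail, so the formula is unsatisfiable.

Unsatisfiable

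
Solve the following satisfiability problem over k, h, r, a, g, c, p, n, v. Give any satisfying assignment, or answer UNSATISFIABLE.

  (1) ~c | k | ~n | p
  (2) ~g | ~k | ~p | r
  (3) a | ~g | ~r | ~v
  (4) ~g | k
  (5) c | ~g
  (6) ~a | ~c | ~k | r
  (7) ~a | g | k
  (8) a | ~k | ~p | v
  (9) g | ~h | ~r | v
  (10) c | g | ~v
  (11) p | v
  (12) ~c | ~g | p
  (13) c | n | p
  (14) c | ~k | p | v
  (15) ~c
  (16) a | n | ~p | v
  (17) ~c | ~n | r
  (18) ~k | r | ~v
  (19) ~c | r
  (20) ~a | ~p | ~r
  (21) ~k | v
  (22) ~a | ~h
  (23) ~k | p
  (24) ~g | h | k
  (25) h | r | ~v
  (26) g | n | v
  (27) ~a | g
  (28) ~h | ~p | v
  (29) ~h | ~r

k = False; h = False; r = False; a = False; g = False; c = False; p = True; n = True; v = False

Unit clause (~c) forces c = False.
In (c | ~g) only ~g is left, so g = False.
In (c | g | ~v) only ~v is left, so v = False.
In (p | v) only p is left, so p = True.
In (~k | v) only ~k is left, so k = False.
In (g | n | v) only n is left, so n = True.
In (~a | g) only ~a is left, so a = False.
In (~h | ~p | v) only ~h is left, so h = False.
Set r = False.
All clauses satisfied.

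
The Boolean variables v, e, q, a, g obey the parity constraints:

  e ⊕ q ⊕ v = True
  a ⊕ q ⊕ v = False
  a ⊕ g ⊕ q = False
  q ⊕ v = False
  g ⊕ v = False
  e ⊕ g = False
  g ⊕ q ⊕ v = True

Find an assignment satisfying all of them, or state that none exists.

v = True; e = True; q = True; a = False; g = True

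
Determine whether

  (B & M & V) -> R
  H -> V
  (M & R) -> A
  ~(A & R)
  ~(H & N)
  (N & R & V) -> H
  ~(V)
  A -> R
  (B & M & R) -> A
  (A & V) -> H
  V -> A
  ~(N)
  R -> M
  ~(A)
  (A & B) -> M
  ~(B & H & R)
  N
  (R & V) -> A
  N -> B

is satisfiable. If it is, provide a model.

Case N = True:
  Clause (~N) is falsified — contradiction.
Case N = False:
  Clause (N) is falsified — contradiction.
Both cases fail, so the formula is unsatisfiable.

Unsatisfiable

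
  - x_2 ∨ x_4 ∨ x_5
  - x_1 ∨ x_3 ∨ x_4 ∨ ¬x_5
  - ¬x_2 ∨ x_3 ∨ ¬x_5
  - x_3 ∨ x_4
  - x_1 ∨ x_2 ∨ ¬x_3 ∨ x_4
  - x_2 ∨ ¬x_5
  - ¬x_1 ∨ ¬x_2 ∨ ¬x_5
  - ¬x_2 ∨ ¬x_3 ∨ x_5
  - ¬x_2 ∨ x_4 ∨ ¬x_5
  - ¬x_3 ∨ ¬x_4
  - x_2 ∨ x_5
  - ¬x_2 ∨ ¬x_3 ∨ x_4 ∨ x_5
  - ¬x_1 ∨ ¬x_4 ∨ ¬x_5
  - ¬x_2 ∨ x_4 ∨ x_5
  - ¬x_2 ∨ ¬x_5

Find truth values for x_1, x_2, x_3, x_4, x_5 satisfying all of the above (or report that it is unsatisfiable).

x_1 = False, x_2 = True, x_3 = False, x_4 = True, x_5 = False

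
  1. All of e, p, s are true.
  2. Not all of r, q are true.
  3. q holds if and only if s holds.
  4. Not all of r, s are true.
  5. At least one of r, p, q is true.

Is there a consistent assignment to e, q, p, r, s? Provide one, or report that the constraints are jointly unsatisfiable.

e: True; q: True; p: True; r: False; s: True

  (1) {e, p, s}: all 3 true ✓
  (2) {r, q}: 1/2 true — not all ✓
  (3) q=T, s=T — same ✓
  (4) {r, s}: 1/2 true — not all ✓
  (5) {r, p, q}: 2 true — at least one ✓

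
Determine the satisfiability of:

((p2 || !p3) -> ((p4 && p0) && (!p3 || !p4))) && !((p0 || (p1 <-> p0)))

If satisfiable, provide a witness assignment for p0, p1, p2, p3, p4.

p0 = False, p1 = True, p2 = False, p3 = True, p4 = False

  (p2 || !p3) -> ((p4 && p0) && (!p3 || !p4)) = True
    p2 || !p3 = False
      !p3 = False
    (p4 && p0) && (!p3 || !p4) = False
      p4 && p0 = False
      !p3 || !p4 = True
        !p3 = False
        !p4 = True
  !((p0 || (p1 <-> p0))) = True
    p0 || (p1 <-> p0) = False
      p1 <-> p0 = False
Both conjuncts True, so the formula holds.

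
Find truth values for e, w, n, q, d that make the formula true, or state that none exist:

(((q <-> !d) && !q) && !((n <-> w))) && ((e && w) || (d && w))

e=T; w=T; n=F; q=F; d=T

  ((q <-> !d) && !q) && !((n <-> w)) = True
    (q <-> !d) && !q = True
      q <-> !d = True
        !d = False
      !q = True
    !((n <-> w)) = True
      n <-> w = False
  (e && w) || (d && w) = True
    e && w = True
    d && w = True
Both conjuncts True, so the formula holds.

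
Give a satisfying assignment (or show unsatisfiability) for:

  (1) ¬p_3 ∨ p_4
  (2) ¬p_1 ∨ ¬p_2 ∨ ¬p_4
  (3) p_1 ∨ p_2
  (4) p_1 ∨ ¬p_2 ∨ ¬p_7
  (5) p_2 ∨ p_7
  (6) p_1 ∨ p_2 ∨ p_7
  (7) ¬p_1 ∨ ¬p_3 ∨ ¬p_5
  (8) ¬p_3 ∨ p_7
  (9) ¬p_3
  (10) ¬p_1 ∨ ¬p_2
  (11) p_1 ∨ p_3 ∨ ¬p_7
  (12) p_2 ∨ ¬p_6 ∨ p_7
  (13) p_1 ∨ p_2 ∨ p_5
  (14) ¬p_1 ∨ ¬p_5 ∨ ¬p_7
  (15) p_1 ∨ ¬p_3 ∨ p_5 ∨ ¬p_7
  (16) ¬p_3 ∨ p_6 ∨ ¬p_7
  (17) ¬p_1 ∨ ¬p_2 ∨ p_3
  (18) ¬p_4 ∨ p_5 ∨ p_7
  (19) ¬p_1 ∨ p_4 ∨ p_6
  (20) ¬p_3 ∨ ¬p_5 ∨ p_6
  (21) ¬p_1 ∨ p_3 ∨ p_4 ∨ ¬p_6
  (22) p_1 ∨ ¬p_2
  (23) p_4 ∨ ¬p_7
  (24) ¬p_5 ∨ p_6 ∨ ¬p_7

Unit clause (¬p_3) forces p_3 = False.
Try p_1 = False:
  (p_1 ∨ p_2) forces p_2 = True.
  clause (p_1 ∨ ¬p_2) is falsified — backtrack.
So p_1 = True.
  then (¬p_1 ∨ ¬p_2) forces p_2 = False.
  then (p_2 ∨ p_7) forces p_7 = True.
  then (¬p_1 ∨ ¬p_5 ∨ ¬p_7) forces p_5 = False.
  then (p_4 ∨ ¬p_7) forces p_4 = True.
Set p_6 = False.
All clauses satisfied.

p_1: True; p_2: False; p_3: False; p_4: True; p_5: False; p_6: False; p_7: True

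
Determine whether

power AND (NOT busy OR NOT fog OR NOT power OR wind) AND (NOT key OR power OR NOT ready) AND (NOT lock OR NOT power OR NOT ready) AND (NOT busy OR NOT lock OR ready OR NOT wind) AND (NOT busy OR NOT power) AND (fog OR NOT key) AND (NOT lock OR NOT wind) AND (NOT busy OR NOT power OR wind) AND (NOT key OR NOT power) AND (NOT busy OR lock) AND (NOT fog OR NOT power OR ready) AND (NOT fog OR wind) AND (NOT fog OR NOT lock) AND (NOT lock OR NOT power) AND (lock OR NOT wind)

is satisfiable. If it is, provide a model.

ready = True, busy = False, wind = False, key = False, power = True, lock = False, fog = False

Unit clause (power) forces power = True.
In (NOT busy OR NOT power) only NOT busy is left, so busy = False.
In (NOT key OR NOT power) only NOT key is left, so key = False.
In (NOT lock OR NOT power) only NOT lock is left, so lock = False.
In (lock OR NOT wind) only NOT wind is left, so wind = False.
In (NOT fog OR wind) only NOT fog is left, so fog = False.
Set ready = True.
All clauses satisfied.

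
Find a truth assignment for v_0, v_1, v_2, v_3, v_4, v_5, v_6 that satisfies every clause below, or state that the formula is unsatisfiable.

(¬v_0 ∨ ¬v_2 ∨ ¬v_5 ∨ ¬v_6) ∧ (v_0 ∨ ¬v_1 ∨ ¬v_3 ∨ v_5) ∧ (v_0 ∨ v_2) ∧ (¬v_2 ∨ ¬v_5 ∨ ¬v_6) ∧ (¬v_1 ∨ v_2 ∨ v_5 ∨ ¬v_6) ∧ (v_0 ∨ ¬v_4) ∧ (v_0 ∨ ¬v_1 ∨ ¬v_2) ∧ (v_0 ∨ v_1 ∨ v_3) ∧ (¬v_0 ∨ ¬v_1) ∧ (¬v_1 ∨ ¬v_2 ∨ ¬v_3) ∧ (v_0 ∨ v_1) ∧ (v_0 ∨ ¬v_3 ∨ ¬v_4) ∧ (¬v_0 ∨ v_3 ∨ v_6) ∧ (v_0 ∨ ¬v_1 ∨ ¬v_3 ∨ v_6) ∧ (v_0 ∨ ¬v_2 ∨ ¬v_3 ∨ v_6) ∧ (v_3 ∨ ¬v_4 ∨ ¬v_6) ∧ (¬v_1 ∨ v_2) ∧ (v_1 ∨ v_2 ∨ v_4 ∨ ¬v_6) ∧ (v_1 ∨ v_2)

v_0=T; v_1=F; v_2=T; v_3=T; v_4=F; v_5=T; v_6=F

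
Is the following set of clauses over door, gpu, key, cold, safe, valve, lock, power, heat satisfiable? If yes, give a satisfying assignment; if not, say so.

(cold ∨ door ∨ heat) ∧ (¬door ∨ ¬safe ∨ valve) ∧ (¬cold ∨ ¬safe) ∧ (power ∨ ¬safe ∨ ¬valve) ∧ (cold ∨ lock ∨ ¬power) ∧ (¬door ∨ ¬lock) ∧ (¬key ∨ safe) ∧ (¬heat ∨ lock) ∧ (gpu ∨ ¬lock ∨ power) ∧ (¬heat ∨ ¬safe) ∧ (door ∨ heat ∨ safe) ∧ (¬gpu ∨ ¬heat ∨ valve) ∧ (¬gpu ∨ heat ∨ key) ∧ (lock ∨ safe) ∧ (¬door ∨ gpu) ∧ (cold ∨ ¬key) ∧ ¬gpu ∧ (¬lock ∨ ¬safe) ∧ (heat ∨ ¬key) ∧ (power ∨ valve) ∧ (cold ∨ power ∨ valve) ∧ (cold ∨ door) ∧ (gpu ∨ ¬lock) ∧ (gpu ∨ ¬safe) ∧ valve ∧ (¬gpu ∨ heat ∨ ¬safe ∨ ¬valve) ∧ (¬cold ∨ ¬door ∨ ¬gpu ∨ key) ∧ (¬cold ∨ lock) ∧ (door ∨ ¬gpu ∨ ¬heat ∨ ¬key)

UNSATISFIABLE

Case gpu = True:
  Clause (¬gpu) is falsified — contradiction.
Case gpu = False:
  (¬door ∨ gpu) forces door = False.
  (cold ∨ door) forces cold = True.
  (¬cold ∨ ¬safe) forces safe = False.
  (¬key ∨ safe) forces key = False.
  (door ∨ heat ∨ safe) forces heat = True.
  (¬heat ∨ lock) forces lock = True.
  Clause (gpu ∨ ¬lock) is falsified — contradiction.
Both cases fail, so the formula is unsatisfiable.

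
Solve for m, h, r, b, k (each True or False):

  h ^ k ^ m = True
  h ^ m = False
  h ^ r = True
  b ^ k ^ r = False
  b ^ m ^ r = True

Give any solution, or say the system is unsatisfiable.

m = False, h = False, r = True, b = False, k = True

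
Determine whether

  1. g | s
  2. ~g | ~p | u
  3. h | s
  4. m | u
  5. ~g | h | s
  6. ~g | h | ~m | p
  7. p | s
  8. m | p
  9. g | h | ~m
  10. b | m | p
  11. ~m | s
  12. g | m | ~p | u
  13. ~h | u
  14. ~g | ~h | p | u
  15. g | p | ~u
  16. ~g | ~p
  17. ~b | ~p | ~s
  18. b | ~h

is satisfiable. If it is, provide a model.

m = True, s = True, b = True, u = True, h = True, g = True, p = False

Set m = True.
  then (~m | s) forces s = True.
Try b = False:
  (b | ~h) forces h = False.
  (g | h | ~m) forces g = True.
  (~g | h | ~m | p) forces p = True.
  clause (~g | ~p) is falsified — backtrack.
So b = True.
  then (~b | ~p | ~s) forces p = False.
Set u = True.
  then (g | p | ~u) forces g = True.
  then (~g | h | ~m | p) forces h = True.
All clauses satisfied.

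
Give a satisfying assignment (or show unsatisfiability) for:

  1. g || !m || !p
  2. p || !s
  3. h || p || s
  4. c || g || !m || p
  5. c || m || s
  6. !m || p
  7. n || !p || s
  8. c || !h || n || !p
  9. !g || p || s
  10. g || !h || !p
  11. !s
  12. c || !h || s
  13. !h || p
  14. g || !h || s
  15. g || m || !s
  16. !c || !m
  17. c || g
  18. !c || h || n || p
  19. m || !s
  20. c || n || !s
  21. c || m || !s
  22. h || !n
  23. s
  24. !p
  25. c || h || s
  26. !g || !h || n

Case s = True:
  Clause (!s) is falsified — contradiction.
Case s = False:
  Clause (s) is falsified — contradiction.
Both cases fail, so the formula is unsatisfiable.

Unsatisfiable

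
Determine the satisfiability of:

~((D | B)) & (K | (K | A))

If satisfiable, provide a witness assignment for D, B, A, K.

D = False, B = False, A = True, K = False

  ~((D | B)) = True
    D | B = False
  K | (K | A) = True
    K | A = True
Both conjuncts True, so the formula holds.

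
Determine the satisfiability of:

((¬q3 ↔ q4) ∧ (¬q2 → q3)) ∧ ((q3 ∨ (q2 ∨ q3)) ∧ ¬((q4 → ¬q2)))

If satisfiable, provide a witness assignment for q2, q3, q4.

q2: True; q3: False; q4: True

  (¬q3 ↔ q4) ∧ (¬q2 → q3) = True
    ¬q3 ↔ q4 = True
      ¬q3 = True
    ¬q2 → q3 = True
      ¬q2 = False
  (q3 ∨ (q2 ∨ q3)) ∧ ¬((q4 → ¬q2)) = True
    q3 ∨ (q2 ∨ q3) = True
      q2 ∨ q3 = True
    ¬((q4 → ¬q2)) = True
      q4 → ¬q2 = False
        ¬q2 = False
Both conjuncts True, so the formula holds.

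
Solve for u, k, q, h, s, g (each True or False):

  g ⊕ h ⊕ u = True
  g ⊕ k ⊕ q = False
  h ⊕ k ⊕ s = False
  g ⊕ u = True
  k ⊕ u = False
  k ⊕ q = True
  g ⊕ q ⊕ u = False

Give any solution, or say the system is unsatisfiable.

u: False, k: False, q: True, h: False, s: False, g: True

g ⊕ h ⊕ u = T ⊕ F ⊕ F = True ✓
g ⊕ k ⊕ q = T ⊕ F ⊕ T = False ✓
h ⊕ k ⊕ s = F ⊕ F ⊕ F = False ✓
g ⊕ u = T ⊕ F = True ✓
k ⊕ u = F ⊕ F = False ✓
k ⊕ q = F ⊕ T = True ✓
g ⊕ q ⊕ u = T ⊕ T ⊕ F = False ✓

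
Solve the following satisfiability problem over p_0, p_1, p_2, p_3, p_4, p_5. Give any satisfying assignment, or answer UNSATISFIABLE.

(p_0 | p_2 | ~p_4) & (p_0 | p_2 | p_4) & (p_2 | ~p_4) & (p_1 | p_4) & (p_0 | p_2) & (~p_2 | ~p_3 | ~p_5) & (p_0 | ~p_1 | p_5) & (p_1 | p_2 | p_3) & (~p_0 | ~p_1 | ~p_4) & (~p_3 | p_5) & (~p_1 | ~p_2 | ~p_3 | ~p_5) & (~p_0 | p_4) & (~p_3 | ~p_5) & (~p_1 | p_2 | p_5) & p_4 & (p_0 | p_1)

Unit clause (p_4) forces p_4 = True.
In (p_2 | ~p_4) only p_2 is left, so p_2 = True.
Set p_0 = True.
  then (~p_0 | ~p_1 | ~p_4) forces p_1 = False.
Set p_3 = False.
Set p_5 = False.
All clauses satisfied.

p_0 = True, p_1 = False, p_2 = True, p_3 = False, p_4 = True, p_5 = False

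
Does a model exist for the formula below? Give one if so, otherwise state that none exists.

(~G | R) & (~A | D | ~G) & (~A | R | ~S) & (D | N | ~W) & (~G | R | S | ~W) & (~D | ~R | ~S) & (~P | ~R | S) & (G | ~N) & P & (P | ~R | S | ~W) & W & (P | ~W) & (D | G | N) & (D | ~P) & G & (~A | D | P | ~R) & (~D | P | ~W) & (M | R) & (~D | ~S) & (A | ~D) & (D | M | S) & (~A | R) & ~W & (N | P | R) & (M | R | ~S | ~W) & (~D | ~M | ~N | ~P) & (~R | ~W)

The formula is unsatisfiable.

Case W = True:
  Clause (~W) is falsified — contradiction.
Case W = False:
  Clause (W) is falsified — contradiction.
Both cases fail, so the formula is unsatisfiable.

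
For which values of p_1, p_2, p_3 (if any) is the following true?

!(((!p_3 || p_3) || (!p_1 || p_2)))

No satisfying assignment exists.

Case p_3 = True: the formula becomes !((True || (!p_1 || p_2))) = False.
Case p_3 = False: the formula becomes !((True || (!p_1 || p_2))) = False.
Both cases fail — unsatisfiable.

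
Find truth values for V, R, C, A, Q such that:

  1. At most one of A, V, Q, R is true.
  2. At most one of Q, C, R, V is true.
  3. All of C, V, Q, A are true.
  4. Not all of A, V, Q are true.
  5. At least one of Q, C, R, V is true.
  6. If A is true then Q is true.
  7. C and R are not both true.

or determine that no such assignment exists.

Case V = True:
  (1) with V=T forces A = False.
  Constraint (3) is violated (A=F) — contradiction.
Case V = False:
  Constraint (3) is violated (V=F) — contradiction.
Both cases fail — unsatisfiable.

The formula is unsatisfiable.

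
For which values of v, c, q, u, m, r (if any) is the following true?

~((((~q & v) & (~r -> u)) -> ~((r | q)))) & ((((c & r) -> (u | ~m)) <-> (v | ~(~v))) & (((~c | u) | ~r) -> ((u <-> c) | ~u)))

v: True, c: True, q: False, u: True, m: False, r: True

  ~((((~q & v) & (~r -> u)) -> ~((r | q)))) = True
    ((~q & v) & (~r -> u)) -> ~((r | q)) = False
      (~q & v) & (~r -> u) = True
        ~q & v = True
          ~q = True
        ~r -> u = True
          ~r = False
      ~((r | q)) = False
        r | q = True
  (((c & r) -> (u | ~m)) <-> (v | ~(~v))) & (((~c | u) | ~r) -> ((u <-> c) | ~u)) = True
    ((c & r) -> (u | ~m)) <-> (v | ~(~v)) = True
      (c & r) -> (u | ~m) = True
        c & r = True
        u | ~m = True
          ~m = True
      v | ~(~v) = True
        ~(~v) = True
          ~v = False
    ((~c | u) | ~r) -> ((u <-> c) | ~u) = True
      (~c | u) | ~r = True
        ~c | u = True
          ~c = False
        ~r = False
      (u <-> c) | ~u = True
        u <-> c = True
        ~u = False
Both conjuncts True, so the formula holds.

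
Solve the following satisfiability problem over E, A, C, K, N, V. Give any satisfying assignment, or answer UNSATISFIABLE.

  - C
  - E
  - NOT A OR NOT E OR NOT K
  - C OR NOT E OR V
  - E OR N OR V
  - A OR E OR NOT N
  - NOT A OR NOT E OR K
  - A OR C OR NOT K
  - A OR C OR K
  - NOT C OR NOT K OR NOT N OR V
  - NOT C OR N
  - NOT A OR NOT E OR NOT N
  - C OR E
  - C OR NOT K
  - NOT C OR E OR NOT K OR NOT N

Unit clause (C) forces C = True.
Unit clause (E) forces E = True.
In (NOT C OR N) only N is left, so N = True.
In (NOT A OR NOT E OR NOT N) only NOT A is left, so A = False.
Set K = False.
Set V = True.
All clauses satisfied.

E = True, A = False, C = True, K = False, N = True, V = True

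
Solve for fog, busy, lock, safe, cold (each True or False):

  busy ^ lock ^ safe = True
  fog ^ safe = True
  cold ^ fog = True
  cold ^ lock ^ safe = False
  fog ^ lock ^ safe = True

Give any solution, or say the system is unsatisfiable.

fog = False; busy = False; lock = False; safe = True; cold = True

busy ^ lock ^ safe = F ^ F ^ T = True ✓
fog ^ safe = F ^ T = True ✓
cold ^ fog = T ^ F = True ✓
cold ^ lock ^ safe = T ^ F ^ T = False ✓
fog ^ lock ^ safe = F ^ F ^ T = True ✓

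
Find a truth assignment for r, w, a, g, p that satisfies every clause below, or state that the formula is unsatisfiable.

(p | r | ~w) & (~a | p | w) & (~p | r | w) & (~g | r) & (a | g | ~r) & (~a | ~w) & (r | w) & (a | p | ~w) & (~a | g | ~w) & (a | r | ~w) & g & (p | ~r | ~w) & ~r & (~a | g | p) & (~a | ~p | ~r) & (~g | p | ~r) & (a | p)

Case r = True:
  Clause (~r) is falsified — contradiction.
Case r = False:
  (~g | r) forces g = False.
  Clause (g) is falsified — contradiction.
Both cases fail, so the formula is unsatisfiable.

Unsatisfiable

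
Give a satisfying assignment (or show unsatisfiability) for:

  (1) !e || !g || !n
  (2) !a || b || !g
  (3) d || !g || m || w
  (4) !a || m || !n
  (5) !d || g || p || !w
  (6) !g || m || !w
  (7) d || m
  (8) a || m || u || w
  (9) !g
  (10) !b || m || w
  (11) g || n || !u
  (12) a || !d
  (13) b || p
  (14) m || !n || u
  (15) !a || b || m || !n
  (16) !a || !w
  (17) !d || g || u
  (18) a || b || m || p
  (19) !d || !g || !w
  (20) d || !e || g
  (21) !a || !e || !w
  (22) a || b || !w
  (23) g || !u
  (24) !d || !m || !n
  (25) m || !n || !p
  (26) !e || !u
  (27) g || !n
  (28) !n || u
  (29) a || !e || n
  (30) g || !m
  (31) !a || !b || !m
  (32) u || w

Case g = True:
  Clause (!g) is falsified — contradiction.
Case g = False:
  (g || !u) forces u = False.
  (!d || g || u) forces d = False.
  (d || m) forces m = True.
  Clause (g || !m) is falsified — contradiction.
Both cases fail, so the formula is unsatisfiable.

No satisfying assignment exists.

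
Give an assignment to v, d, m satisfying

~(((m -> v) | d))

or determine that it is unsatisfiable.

v = False, d = False, m = True

  ~(((m -> v) | d)) = True
    (m -> v) | d = False
      m -> v = False
The formula evaluates to True.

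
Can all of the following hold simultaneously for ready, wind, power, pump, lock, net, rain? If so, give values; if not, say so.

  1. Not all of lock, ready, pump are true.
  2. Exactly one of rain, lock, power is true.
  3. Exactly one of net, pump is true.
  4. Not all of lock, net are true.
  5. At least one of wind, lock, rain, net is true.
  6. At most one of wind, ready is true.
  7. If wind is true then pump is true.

ready = False, wind = True, power = False, pump = True, lock = True, net = False, rain = False

  (1) {lock, ready, pump}: 2/3 true — not all ✓
  (2) {rain, lock, power}: 1 true — exactly one ✓
  (3) {net, pump}: 1 true — exactly one ✓
  (4) {lock, net}: 1/2 true — not all ✓
  (5) {wind, lock, rain, net}: 2 true — at least one ✓
  (6) {wind, ready}: 1 true — at most one ✓
  (7) wind=T ⇒ pump: T ✓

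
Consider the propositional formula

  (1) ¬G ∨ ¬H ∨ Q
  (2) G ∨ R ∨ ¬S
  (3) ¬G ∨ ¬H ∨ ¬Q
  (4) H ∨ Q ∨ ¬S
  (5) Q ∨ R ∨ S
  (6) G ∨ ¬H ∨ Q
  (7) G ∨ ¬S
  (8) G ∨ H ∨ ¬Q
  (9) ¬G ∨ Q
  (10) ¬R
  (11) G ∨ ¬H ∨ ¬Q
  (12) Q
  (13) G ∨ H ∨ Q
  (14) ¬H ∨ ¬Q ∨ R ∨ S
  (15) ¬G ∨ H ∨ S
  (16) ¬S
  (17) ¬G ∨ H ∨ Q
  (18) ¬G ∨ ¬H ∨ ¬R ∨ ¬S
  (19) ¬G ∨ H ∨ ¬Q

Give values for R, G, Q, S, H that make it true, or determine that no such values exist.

Case R = True:
  Clause (¬R) is falsified — contradiction.
Case R = False:
  (Q) forces Q = True.
  (¬S) forces S = False.
  (¬H ∨ ¬Q ∨ R ∨ S) forces H = False.
  (G ∨ H ∨ ¬Q) forces G = True.
  Clause (¬G ∨ H ∨ S) is falsified — contradiction.
Both cases fail, so the formula is unsatisfiable.

Unsatisfiable — no assignment works.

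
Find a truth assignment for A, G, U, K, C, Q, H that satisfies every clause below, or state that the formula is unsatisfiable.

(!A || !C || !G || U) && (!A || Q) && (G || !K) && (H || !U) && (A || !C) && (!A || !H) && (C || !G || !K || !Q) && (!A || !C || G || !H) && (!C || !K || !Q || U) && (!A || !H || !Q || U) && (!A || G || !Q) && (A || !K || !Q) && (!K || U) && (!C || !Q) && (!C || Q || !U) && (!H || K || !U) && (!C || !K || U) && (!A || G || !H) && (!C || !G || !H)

A=F, G=F, U=F, K=F, C=F, Q=T, H=T

Set A = False.
  then (A || !C) forces C = False.
Set G = False.
  then (G || !K) forces K = False.
Try U = True:
  (H || !U) forces H = True.
  clause (!H || K || !U) is falsified — backtrack.
So U = False.
Set Q = True.
Set H = True.
All clauses satisfied.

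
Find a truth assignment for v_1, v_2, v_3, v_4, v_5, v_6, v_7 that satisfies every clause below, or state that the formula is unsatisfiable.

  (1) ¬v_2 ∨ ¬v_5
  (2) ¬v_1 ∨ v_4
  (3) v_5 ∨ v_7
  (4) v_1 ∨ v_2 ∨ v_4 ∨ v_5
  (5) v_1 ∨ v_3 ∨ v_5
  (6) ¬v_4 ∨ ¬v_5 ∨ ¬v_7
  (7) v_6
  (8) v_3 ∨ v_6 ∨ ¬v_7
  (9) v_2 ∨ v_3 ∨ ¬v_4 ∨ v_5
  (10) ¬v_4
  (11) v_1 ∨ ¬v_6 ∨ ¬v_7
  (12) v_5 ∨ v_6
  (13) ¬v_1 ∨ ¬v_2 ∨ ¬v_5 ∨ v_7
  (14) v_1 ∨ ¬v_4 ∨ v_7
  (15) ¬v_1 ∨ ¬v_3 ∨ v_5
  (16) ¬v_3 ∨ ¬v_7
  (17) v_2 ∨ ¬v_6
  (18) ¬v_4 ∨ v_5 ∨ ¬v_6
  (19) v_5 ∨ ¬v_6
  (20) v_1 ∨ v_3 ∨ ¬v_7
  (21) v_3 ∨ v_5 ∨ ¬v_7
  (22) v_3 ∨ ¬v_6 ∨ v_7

Unsatisfiable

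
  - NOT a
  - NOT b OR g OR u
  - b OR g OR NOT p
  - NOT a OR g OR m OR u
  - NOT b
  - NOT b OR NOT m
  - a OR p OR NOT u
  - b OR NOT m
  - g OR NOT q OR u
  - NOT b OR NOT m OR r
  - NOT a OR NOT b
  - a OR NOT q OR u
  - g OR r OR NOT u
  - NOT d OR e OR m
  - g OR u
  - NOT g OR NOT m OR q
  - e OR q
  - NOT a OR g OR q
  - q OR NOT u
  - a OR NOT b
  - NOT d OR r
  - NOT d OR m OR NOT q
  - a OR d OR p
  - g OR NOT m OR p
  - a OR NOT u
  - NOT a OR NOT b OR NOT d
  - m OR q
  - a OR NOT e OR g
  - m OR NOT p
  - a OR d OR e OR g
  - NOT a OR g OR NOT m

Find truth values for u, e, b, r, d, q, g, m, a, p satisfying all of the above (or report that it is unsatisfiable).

The formula is unsatisfiable.

Case b = True:
  Clause (NOT b) is falsified — contradiction.
Case b = False:
  (NOT a) forces a = False.
  (b OR NOT m) forces m = False.
  (a OR NOT u) forces u = False.
  (a OR NOT q OR u) forces q = False.
  Clause (m OR q) is falsified — contradiction.
Both cases fail, so the formula is unsatisfiable.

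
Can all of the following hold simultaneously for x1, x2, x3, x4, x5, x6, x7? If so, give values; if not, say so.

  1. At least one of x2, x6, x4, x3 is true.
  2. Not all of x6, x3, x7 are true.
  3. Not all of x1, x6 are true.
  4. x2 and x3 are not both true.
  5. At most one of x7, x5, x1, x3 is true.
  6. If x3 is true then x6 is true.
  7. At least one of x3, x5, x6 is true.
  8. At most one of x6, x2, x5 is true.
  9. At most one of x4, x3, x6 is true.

x1 = False; x2 = False; x3 = False; x4 = False; x5 = False; x6 = True; x7 = False

  (1) {x2, x6, x4, x3}: 1 true — at least one ✓
  (2) {x6, x3, x7}: 1/3 true — not all ✓
  (3) {x1, x6}: 1/2 true — not all ✓
  (4) x2=F, x3=F — not both ✓
  (5) {x7, x5, x1, x3}: 0 true — at most one ✓
  (6) x3=F ⇒ x6: vacuous ✓
  (7) {x3, x5, x6}: 1 true — at least one ✓
  (8) {x6, x2, x5}: 1 true — at most one ✓
  (9) {x4, x3, x6}: 1 true — at most one ✓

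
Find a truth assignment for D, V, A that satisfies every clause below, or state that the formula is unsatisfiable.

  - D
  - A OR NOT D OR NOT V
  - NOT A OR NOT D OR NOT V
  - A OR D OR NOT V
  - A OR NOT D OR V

D = True; V = False; A = True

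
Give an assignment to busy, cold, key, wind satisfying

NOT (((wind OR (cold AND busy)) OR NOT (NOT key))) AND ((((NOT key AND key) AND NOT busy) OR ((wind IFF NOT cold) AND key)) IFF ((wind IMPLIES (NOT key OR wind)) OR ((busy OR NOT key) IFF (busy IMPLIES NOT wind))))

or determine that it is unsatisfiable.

Case key = True: the conjunct NOT (((wind OR (cold AND busy)) OR NOT (NOT key))) becomes NOT (((wind OR (cold AND busy)) OR True)) = False.
Case key = False: the conjunct (((NOT key AND key) AND NOT busy) OR ((wind IFF NOT cold) AND key)) IFF ((wind IMPLIES (NOT key OR wind)) OR ((busy OR NOT key) IFF (busy IMPLIES NOT wind))) becomes (False OR False) IFF (True OR (busy IMPLIES NOT wind)) = False.
Both cases fail — unsatisfiable.

The formula is unsatisfiable.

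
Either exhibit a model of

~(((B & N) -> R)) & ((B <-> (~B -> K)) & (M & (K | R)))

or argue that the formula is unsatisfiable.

N=T; M=T; K=T; R=F; B=T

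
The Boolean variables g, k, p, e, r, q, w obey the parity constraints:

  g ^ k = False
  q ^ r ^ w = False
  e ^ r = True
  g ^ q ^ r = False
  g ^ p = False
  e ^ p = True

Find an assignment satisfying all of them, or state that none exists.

g = False; k = False; p = False; e = True; r = False; q = False; w = False

g ^ k = F ^ F = False ✓
q ^ r ^ w = F ^ F ^ F = False ✓
e ^ r = T ^ F = True ✓
g ^ q ^ r = F ^ F ^ F = False ✓
g ^ p = F ^ F = False ✓
e ^ p = T ^ F = True ✓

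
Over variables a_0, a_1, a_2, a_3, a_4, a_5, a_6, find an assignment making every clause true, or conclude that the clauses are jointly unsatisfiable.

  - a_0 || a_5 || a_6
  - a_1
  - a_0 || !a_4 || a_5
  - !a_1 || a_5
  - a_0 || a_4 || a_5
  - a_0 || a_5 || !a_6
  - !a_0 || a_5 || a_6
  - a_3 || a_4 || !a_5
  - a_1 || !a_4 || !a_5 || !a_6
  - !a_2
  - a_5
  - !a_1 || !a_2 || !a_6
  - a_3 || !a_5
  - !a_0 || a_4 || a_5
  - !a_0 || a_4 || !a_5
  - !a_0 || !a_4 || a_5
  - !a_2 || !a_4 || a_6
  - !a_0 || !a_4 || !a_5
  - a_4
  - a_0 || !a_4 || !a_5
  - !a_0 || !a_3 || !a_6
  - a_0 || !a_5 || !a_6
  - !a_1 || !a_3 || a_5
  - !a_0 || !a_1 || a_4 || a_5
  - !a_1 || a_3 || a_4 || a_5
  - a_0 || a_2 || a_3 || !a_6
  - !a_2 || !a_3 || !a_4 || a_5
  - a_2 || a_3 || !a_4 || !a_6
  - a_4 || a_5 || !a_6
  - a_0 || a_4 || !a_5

Case a_1 = True:
  (!a_1 || a_5) forces a_5 = True.
  (!a_2) forces a_2 = False.
  (a_3 || !a_5) forces a_3 = True.
  (a_4) forces a_4 = True.
  (!a_0 || !a_4 || !a_5) forces a_0 = False.
  Clause (a_0 || !a_4 || !a_5) is falsified — contradiction.
Case a_1 = False:
  Clause (a_1) is falsified — contradiction.
Both cases fail, so the formula is unsatisfiable.

UNSATISFIABLE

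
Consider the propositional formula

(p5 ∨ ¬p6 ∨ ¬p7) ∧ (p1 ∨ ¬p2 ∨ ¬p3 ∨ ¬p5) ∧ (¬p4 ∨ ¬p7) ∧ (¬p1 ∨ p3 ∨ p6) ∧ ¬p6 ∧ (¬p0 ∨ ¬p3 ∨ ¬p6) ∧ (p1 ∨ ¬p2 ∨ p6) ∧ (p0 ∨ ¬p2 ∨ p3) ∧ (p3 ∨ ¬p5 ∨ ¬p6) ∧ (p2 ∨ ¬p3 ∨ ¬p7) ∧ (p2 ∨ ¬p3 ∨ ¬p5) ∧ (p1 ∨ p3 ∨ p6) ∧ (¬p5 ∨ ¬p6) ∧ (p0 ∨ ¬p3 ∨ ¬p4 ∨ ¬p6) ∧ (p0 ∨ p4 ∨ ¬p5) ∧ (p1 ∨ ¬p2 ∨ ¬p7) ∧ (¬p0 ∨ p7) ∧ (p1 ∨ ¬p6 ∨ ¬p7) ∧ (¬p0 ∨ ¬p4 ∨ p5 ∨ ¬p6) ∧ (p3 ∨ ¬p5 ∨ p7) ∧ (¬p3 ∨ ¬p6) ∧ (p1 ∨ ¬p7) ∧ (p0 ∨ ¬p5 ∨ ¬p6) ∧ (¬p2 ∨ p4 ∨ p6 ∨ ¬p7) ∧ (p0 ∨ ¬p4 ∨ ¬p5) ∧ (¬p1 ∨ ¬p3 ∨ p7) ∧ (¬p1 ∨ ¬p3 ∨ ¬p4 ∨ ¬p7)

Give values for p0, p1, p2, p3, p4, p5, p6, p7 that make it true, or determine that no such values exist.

Unit clause (¬p6) forces p6 = False.
Set p0 = False.
Try p1 = True:
  (¬p1 ∨ p3 ∨ p6) forces p3 = True.
  (¬p1 ∨ ¬p3 ∨ p7) forces p7 = True.
  (¬p4 ∨ ¬p7) forces p4 = False.
  (p2 ∨ ¬p3 ∨ ¬p7) forces p2 = True.
  clause (¬p2 ∨ p4 ∨ p6 ∨ ¬p7) is falsified — backtrack.
So p1 = False.
  then (p1 ∨ ¬p2 ∨ p6) forces p2 = False.
  then (p1 ∨ p3 ∨ p6) forces p3 = True.
  then (p1 ∨ ¬p7) forces p7 = False.
  then (p2 ∨ ¬p3 ∨ ¬p5) forces p5 = False.
Set p4 = True.
All clauses satisfied.

p0 = False, p1 = False, p2 = False, p3 = True, p4 = True, p5 = False, p6 = False, p7 = False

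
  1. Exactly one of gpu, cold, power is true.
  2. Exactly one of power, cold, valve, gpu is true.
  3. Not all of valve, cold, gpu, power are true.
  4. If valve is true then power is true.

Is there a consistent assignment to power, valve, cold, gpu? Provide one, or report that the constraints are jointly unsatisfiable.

power = False, valve = False, cold = False, gpu = True

  (1) {gpu, cold, power}: 1 true — exactly one ✓
  (2) {power, cold, valve, gpu}: 1 true — exactly one ✓
  (3) {valve, cold, gpu, power}: 1/4 true — not all ✓
  (4) valve=F ⇒ power: vacuous ✓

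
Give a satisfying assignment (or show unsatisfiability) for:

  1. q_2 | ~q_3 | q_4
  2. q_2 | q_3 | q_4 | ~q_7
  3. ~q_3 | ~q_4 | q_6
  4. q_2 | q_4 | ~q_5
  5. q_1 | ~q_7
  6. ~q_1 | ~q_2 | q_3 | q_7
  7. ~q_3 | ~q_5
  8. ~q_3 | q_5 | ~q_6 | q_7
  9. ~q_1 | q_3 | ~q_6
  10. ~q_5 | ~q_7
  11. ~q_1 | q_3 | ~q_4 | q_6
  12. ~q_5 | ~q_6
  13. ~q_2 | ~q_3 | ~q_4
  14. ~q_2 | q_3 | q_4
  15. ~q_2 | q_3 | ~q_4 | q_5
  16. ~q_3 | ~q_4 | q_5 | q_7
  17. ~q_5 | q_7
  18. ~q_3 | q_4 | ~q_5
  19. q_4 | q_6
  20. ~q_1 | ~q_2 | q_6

Set q_1 = False.
  then (q_1 | ~q_7) forces q_7 = False.
  then (~q_5 | q_7) forces q_5 = False.
Set q_2 = False.
Try q_3 = True:
  (q_2 | ~q_3 | q_4) forces q_4 = True.
  clause (~q_3 | ~q_4 | q_5 | q_7) is falsified — backtrack.
So q_3 = False.
Set q_4 = True.
Set q_6 = True.
All clauses satisfied.

q_1=F, q_2=F, q_3=F, q_4=T, q_5=F, q_6=T, q_7=F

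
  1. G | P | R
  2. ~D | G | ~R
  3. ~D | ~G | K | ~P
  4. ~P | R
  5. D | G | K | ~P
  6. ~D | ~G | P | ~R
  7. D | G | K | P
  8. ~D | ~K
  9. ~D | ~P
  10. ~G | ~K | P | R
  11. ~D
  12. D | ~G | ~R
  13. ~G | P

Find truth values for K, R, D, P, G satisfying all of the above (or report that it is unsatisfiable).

Unit clause (~D) forces D = False.
Set K = True.
Set R = True.
  then (D | ~G | ~R) forces G = False.
Set P = False.
All clauses satisfied.

K=T, R=T, D=F, P=F, G=F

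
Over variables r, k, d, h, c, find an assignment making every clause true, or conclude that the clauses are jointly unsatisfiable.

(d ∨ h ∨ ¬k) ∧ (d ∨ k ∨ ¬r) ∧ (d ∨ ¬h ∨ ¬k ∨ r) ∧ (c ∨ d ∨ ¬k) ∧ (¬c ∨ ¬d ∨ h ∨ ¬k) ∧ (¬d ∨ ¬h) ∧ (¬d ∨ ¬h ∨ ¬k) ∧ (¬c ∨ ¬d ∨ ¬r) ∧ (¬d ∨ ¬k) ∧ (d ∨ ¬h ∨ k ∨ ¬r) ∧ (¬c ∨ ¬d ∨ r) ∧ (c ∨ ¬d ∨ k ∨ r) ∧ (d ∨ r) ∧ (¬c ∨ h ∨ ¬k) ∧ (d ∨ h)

r: True; k: True; d: False; h: True; c: True

Try r = False:
  (d ∨ r) forces d = True.
  (¬d ∨ ¬h) forces h = False.
  (¬d ∨ ¬k) forces k = False.
  (¬c ∨ ¬d ∨ r) forces c = False.
  clause (c ∨ ¬d ∨ k ∨ r) is falsified — backtrack.
So r = True.
Set k = True.
  then (¬d ∨ ¬k) forces d = False.
  then (d ∨ h) forces h = True.
  then (c ∨ d ∨ ¬k) forces c = True.
All clauses satisfied.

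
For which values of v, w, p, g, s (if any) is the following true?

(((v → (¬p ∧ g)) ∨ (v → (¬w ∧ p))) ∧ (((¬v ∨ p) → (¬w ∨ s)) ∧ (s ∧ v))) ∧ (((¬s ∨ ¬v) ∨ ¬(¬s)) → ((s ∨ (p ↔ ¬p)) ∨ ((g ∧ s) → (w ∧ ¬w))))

v = True, w = False, p = True, g = False, s = True

  ((v → (¬p ∧ g)) ∨ (v → (¬w ∧ p))) ∧ (((¬v ∨ p) → (¬w ∨ s)) ∧ (s ∧ v)) = True
    (v → (¬p ∧ g)) ∨ (v → (¬w ∧ p)) = True
      v → (¬p ∧ g) = False
        ¬p ∧ g = False
          ¬p = False
      v → (¬w ∧ p) = True
        ¬w ∧ p = True
          ¬w = True
    ((¬v ∨ p) → (¬w ∨ s)) ∧ (s ∧ v) = True
      (¬v ∨ p) → (¬w ∨ s) = True
        ¬v ∨ p = True
          ¬v = False
        ¬w ∨ s = True
          ¬w = True
      s ∧ v = True
  ((¬s ∨ ¬v) ∨ ¬(¬s)) → ((s ∨ (p ↔ ¬p)) ∨ ((g ∧ s) → (w ∧ ¬w))) = True
    (¬s ∨ ¬v) ∨ ¬(¬s) = True
      ¬s ∨ ¬v = False
        ¬s = False
        ¬v = False
      ¬(¬s) = True
        ¬s = False
    (s ∨ (p ↔ ¬p)) ∨ ((g ∧ s) → (w ∧ ¬w)) = True
      s ∨ (p ↔ ¬p) = True
        p ↔ ¬p = False
          ¬p = False
      (g ∧ s) → (w ∧ ¬w) = True
        g ∧ s = False
        w ∧ ¬w = False
          ¬w = True
Both conjuncts True, so the formula holds.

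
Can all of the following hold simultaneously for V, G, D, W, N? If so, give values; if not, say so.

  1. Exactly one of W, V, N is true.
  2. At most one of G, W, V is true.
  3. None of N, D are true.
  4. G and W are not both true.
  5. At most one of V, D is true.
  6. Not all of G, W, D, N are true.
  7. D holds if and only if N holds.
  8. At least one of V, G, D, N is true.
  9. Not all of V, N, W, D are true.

V = True, G = False, D = False, W = False, N = False

  (1) {W, V, N}: 1 true — exactly one ✓
  (2) {G, W, V}: 1 true — at most one ✓
  (3) {N, D}: 0 true — none ✓
  (4) G=F, W=F — not both ✓
  (5) {V, D}: 1 true — at most one ✓
  (6) {G, W, D, N}: 0/4 true — not all ✓
  (7) D=F, N=F — same ✓
  (8) {V, G, D, N}: 1 true — at least one ✓
  (9) {V, N, W, D}: 1/4 true — not all ✓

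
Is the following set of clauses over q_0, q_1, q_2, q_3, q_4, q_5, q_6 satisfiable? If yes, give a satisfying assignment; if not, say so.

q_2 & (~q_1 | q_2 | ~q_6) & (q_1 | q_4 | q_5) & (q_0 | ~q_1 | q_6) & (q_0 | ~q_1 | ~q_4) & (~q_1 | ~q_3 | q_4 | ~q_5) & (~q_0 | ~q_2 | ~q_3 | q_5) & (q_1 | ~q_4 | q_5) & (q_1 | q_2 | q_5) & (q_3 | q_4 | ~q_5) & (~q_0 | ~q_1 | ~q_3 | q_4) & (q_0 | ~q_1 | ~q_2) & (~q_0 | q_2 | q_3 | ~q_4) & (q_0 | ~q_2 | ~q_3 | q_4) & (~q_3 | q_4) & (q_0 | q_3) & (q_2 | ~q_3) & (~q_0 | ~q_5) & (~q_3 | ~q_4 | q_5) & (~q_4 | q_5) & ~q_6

q_0: True; q_1: True; q_2: True; q_3: False; q_4: False; q_5: False; q_6: False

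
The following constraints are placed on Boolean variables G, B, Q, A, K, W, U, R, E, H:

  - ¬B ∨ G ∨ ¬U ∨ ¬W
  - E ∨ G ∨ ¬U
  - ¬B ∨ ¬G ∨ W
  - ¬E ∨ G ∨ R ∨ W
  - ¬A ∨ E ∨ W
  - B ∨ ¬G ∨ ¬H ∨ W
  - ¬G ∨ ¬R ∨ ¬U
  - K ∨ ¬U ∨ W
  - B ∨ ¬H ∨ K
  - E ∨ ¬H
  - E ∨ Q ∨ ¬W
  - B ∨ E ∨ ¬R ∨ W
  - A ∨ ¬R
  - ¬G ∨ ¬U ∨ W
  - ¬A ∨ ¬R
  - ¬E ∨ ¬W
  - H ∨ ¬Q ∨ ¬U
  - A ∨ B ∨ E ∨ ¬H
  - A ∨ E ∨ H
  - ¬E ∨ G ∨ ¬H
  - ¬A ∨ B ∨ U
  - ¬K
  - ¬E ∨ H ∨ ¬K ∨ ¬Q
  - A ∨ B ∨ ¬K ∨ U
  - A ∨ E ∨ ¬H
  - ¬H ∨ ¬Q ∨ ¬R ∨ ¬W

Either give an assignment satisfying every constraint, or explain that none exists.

G = True, B = True, Q = True, A = True, K = False, W = True, U = False, R = False, E = False, H = False

Unit clause (¬K) forces K = False.
Set G = True.
Set B = True.
  then (¬B ∨ ¬G ∨ W) forces W = True.
  then (¬E ∨ ¬W) forces E = False.
  then (E ∨ ¬H) forces H = False.
  then (E ∨ Q ∨ ¬W) forces Q = True.
  then (H ∨ ¬Q ∨ ¬U) forces U = False.
  then (A ∨ E ∨ H) forces A = True.
  then (¬A ∨ ¬R) forces R = False.
All clauses satisfied.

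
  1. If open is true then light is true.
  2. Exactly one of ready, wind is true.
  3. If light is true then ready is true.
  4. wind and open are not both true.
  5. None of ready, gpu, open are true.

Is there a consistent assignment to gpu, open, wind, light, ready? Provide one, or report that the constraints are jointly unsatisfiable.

gpu = False, open = False, wind = True, light = False, ready = False

  (1) open=F ⇒ light: vacuous ✓
  (2) {ready, wind}: 1 true — exactly one ✓
  (3) light=F ⇒ ready: vacuous ✓
  (4) wind=T, open=F — not both ✓
  (5) {ready, gpu, open}: 0 true — none ✓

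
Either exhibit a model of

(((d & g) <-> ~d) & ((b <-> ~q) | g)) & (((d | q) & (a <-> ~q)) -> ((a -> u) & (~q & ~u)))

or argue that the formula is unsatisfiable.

q: False, b: True, u: True, g: False, d: True, a: False

  ((d & g) <-> ~d) & ((b <-> ~q) | g) = True
    (d & g) <-> ~d = True
      d & g = False
      ~d = False
    (b <-> ~q) | g = True
      b <-> ~q = True
        ~q = True
  ((d | q) & (a <-> ~q)) -> ((a -> u) & (~q & ~u)) = True
    (d | q) & (a <-> ~q) = False
      d | q = True
      a <-> ~q = False
        ~q = True
    (a -> u) & (~q & ~u) = False
      a -> u = True
      ~q & ~u = False
        ~q = True
        ~u = False
Both conjuncts True, so the formula holds.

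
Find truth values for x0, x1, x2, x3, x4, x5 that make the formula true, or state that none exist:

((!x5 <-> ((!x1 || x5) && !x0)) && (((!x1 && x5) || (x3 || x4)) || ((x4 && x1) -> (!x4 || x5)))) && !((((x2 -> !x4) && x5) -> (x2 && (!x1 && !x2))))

x0 = True; x1 = False; x2 = False; x3 = False; x4 = True; x5 = True

  (!x5 <-> ((!x1 || x5) && !x0)) && (((!x1 && x5) || (x3 || x4)) || ((x4 && x1) -> (!x4 || x5))) = True
    !x5 <-> ((!x1 || x5) && !x0) = True
      !x5 = False
      (!x1 || x5) && !x0 = False
        !x1 || x5 = True
          !x1 = True
        !x0 = False
    ((!x1 && x5) || (x3 || x4)) || ((x4 && x1) -> (!x4 || x5)) = True
      (!x1 && x5) || (x3 || x4) = True
        !x1 && x5 = True
          !x1 = True
        x3 || x4 = True
      (x4 && x1) -> (!x4 || x5) = True
        x4 && x1 = False
        !x4 || x5 = True
          !x4 = False
  !((((x2 -> !x4) && x5) -> (x2 && (!x1 && !x2)))) = True
    ((x2 -> !x4) && x5) -> (x2 && (!x1 && !x2)) = False
      (x2 -> !x4) && x5 = True
        x2 -> !x4 = True
          !x4 = False
      x2 && (!x1 && !x2) = False
        !x1 && !x2 = True
          !x1 = True
          !x2 = True
Both conjuncts True, so the formula holds.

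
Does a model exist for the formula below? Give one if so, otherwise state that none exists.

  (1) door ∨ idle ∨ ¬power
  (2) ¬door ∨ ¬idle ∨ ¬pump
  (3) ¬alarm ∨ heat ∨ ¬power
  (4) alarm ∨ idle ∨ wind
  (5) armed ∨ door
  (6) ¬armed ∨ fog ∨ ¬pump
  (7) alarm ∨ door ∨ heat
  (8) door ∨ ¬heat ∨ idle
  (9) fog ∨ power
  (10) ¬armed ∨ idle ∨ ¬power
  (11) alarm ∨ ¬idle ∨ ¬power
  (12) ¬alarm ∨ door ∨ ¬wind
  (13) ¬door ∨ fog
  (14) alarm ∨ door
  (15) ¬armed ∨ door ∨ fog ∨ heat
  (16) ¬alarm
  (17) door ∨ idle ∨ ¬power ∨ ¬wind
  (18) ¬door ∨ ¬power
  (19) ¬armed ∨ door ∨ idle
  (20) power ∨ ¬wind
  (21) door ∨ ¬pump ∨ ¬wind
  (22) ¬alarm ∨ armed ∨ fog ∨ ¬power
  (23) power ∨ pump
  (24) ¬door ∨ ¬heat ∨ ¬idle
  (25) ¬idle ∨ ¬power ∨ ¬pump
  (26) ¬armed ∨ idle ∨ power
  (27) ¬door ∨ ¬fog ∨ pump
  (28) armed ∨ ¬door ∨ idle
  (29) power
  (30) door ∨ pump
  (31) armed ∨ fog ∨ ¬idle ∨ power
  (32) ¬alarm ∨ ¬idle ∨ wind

No satisfying assignment exists.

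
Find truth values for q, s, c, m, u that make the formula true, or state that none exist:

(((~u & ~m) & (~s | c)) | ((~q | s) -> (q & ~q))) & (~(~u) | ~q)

q = True; s = False; c = True; m = True; u = True

  ((~u & ~m) & (~s | c)) | ((~q | s) -> (q & ~q)) = True
    (~u & ~m) & (~s | c) = False
      ~u & ~m = False
        ~u = False
        ~m = False
      ~s | c = True
        ~s = True
    (~q | s) -> (q & ~q) = True
      ~q | s = False
        ~q = False
      q & ~q = False
        ~q = False
  ~(~u) | ~q = True
    ~(~u) = True
      ~u = False
    ~q = False
Both conjuncts True, so the formula holds.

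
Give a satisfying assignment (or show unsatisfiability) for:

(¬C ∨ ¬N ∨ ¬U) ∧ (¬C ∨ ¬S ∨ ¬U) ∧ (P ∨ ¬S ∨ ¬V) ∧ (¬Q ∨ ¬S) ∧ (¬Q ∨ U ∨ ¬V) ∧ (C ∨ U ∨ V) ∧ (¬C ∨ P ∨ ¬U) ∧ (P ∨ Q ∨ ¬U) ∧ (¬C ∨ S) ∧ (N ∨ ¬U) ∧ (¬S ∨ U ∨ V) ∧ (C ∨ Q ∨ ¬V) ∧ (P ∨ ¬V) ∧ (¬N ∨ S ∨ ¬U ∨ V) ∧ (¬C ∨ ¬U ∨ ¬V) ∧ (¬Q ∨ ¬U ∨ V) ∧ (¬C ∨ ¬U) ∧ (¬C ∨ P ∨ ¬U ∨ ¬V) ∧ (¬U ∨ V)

C: False, S: False, U: True, P: True, N: True, V: True, Q: True

Set C = False.
Set S = False.
Try U = False:
  (C ∨ U ∨ V) forces V = True.
  (¬Q ∨ U ∨ ¬V) forces Q = False.
  clause (C ∨ Q ∨ ¬V) is falsified — backtrack.
So U = True.
  then (N ∨ ¬U) forces N = True.
  then (¬N ∨ S ∨ ¬U ∨ V) forces V = True.
  then (C ∨ Q ∨ ¬V) forces Q = True.
  then (P ∨ ¬V) forces P = True.
All clauses satisfied.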